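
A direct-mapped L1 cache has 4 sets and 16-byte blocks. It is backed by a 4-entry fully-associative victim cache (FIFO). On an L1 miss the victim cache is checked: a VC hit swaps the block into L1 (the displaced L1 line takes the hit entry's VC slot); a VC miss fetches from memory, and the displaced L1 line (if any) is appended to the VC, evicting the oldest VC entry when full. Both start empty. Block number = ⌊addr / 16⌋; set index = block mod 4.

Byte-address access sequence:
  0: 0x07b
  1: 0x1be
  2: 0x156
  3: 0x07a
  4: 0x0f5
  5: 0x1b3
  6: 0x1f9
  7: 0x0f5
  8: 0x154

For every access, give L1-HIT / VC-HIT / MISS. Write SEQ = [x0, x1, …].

SEQ = [MISS, MISS, MISS, VC-HIT, MISS, VC-HIT, MISS, VC-HIT, L1-HIT]

  [0] addr=0x7b blk=7 s=3: MISS | VC []
  [1] addr=0x1be blk=27 s=3: MISS | VC [7]
  [2] addr=0x156 blk=21 s=1: MISS | VC [7]
  [3] addr=0x7a blk=7 s=3: VC-HIT | VC [27]
  [4] addr=0xf5 blk=15 s=3: MISS | VC [27, 7]
  [5] addr=0x1b3 blk=27 s=3: VC-HIT | VC [15, 7]
  [6] addr=0x1f9 blk=31 s=3: MISS | VC [15, 7, 27]
  [7] addr=0xf5 blk=15 s=3: VC-HIT | VC [31, 7, 27]
  [8] addr=0x154 blk=21 s=1: L1-HIT | VC [31, 7, 27]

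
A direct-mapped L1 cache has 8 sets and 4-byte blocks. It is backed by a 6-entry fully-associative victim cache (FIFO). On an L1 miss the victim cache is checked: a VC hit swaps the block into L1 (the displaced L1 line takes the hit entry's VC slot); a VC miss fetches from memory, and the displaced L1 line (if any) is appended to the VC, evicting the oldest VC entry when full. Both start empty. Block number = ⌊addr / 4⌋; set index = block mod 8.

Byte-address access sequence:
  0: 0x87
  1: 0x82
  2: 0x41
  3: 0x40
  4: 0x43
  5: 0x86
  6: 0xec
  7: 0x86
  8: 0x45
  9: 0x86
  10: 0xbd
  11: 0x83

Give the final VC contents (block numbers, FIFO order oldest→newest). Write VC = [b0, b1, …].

  [0] addr=0x87 blk=33 s=1: MISS | VC []
  [1] addr=0x82 blk=32 s=0: MISS | VC []
  [2] addr=0x41 blk=16 s=0: MISS | VC [32]
  [3] addr=0x40 blk=16 s=0: L1-HIT | VC [32]
  [4] addr=0x43 blk=16 s=0: L1-HIT | VC [32]
  [5] addr=0x86 blk=33 s=1: L1-HIT | VC [32]
  [6] addr=0xec blk=59 s=3: MISS | VC [32]
  [7] addr=0x86 blk=33 s=1: L1-HIT | VC [32]
  [8] addr=0x45 blk=17 s=1: MISS | VC [32, 33]
  [9] addr=0x86 blk=33 s=1: VC-HIT | VC [32, 17]
  [10] addr=0xbd blk=47 s=7: MISS | VC [32, 17]
  [11] addr=0x83 blk=32 s=0: VC-HIT | VC [16, 17]

VC = [16, 17]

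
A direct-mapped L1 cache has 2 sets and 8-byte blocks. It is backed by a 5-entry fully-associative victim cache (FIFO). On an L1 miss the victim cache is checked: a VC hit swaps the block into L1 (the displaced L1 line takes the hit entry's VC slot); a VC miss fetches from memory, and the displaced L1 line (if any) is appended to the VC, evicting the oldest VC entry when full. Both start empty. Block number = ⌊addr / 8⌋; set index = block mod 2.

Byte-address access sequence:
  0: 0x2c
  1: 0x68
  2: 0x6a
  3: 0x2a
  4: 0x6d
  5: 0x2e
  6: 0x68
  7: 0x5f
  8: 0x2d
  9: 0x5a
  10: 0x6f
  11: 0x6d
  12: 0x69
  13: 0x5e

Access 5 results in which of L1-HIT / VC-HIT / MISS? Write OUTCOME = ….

OUTCOME = VC-HIT

#0 0x2c→b5/s1 MISS; vc=[]
#1 0x68→b13/s1 MISS; vc=[5]
#2 0x6a→b13/s1 L1-HIT; vc=[5]
#3 0x2a→b5/s1 VC-HIT; vc=[13]
#4 0x6d→b13/s1 VC-HIT; vc=[5]
#5 0x2e→b5/s1 VC-HIT; vc=[13]
#6 0x68→b13/s1 VC-HIT; vc=[5]
#7 0x5f→b11/s1 MISS; vc=[5,13]
#8 0x2d→b5/s1 VC-HIT; vc=[11,13]
#9 0x5a→b11/s1 VC-HIT; vc=[5,13]
#10 0x6f→b13/s1 VC-HIT; vc=[5,11]
#11 0x6d→b13/s1 L1-HIT; vc=[5,11]
#12 0x69→b13/s1 L1-HIT; vc=[5,11]
#13 0x5e→b11/s1 VC-HIT; vc=[5,13]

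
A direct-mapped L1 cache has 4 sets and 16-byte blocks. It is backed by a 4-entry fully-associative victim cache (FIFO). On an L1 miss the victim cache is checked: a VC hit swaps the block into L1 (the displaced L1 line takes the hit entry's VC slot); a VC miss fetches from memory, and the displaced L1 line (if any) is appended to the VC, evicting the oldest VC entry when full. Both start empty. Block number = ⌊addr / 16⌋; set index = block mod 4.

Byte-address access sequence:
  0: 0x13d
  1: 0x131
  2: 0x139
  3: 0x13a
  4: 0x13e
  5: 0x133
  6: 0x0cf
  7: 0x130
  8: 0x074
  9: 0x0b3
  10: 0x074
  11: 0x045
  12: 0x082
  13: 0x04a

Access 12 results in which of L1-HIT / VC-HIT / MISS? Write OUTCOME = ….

  [0] addr=0x13d blk=19 s=3: MISS | VC []
  [1] addr=0x131 blk=19 s=3: L1-HIT | VC []
  [2] addr=0x139 blk=19 s=3: L1-HIT | VC []
  [3] addr=0x13a blk=19 s=3: L1-HIT | VC []
  [4] addr=0x13e blk=19 s=3: L1-HIT | VC []
  [5] addr=0x133 blk=19 s=3: L1-HIT | VC []
  [6] addr=0xcf blk=12 s=0: MISS | VC []
  [7] addr=0x130 blk=19 s=3: L1-HIT | VC []
  [8] addr=0x74 blk=7 s=3: MISS | VC [19]
  [9] addr=0xb3 blk=11 s=3: MISS | VC [19, 7]
  [10] addr=0x74 blk=7 s=3: VC-HIT | VC [19, 11]
  [11] addr=0x45 blk=4 s=0: MISS | VC [19, 11, 12]
  [12] addr=0x82 blk=8 s=0: MISS | VC [19, 11, 12, 4]
  [13] addr=0x4a blk=4 s=0: VC-HIT | VC [19, 11, 12, 8]

OUTCOME = MISS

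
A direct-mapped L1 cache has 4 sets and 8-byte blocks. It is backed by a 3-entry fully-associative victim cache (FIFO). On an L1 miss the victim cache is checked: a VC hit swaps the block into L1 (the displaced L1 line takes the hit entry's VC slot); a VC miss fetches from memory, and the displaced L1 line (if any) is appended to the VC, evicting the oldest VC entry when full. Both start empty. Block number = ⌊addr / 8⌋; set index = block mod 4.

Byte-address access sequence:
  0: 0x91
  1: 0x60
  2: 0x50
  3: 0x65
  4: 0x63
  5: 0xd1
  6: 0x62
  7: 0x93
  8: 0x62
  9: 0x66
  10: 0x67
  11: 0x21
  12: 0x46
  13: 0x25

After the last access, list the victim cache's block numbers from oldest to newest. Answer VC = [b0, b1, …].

VC = [10, 12, 8]

#0 0x91→b18/s2 MISS; vc=[]
#1 0x60→b12/s0 MISS; vc=[]
#2 0x50→b10/s2 MISS; vc=[18]
#3 0x65→b12/s0 L1-HIT; vc=[18]
#4 0x63→b12/s0 L1-HIT; vc=[18]
#5 0xd1→b26/s2 MISS; vc=[18,10]
#6 0x62→b12/s0 L1-HIT; vc=[18,10]
#7 0x93→b18/s2 VC-HIT; vc=[26,10]
#8 0x62→b12/s0 L1-HIT; vc=[26,10]
#9 0x66→b12/s0 L1-HIT; vc=[26,10]
#10 0x67→b12/s0 L1-HIT; vc=[26,10]
#11 0x21→b4/s0 MISS; vc=[26,10,12]
#12 0x46→b8/s0 MISS; vc=[10,12,4]
#13 0x25→b4/s0 VC-HIT; vc=[10,12,8]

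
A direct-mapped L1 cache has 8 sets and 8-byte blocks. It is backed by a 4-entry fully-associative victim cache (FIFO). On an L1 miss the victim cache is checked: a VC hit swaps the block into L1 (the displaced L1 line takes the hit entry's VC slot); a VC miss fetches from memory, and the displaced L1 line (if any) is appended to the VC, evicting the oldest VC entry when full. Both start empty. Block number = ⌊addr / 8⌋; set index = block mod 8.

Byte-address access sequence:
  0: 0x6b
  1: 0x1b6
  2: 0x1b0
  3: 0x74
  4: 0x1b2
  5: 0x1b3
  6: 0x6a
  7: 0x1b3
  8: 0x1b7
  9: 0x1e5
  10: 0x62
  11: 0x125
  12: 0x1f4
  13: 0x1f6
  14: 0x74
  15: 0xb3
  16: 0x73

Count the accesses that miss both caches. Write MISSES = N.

#0 0x6b→b13/s5 MISS; vc=[]
#1 0x1b6→b54/s6 MISS; vc=[]
#2 0x1b0→b54/s6 L1-HIT; vc=[]
#3 0x74→b14/s6 MISS; vc=[54]
#4 0x1b2→b54/s6 VC-HIT; vc=[14]
#5 0x1b3→b54/s6 L1-HIT; vc=[14]
#6 0x6a→b13/s5 L1-HIT; vc=[14]
#7 0x1b3→b54/s6 L1-HIT; vc=[14]
#8 0x1b7→b54/s6 L1-HIT; vc=[14]
#9 0x1e5→b60/s4 MISS; vc=[14]
#10 0x62→b12/s4 MISS; vc=[14,60]
#11 0x125→b36/s4 MISS; vc=[14,60,12]
#12 0x1f4→b62/s6 MISS; vc=[14,60,12,54]
#13 0x1f6→b62/s6 L1-HIT; vc=[14,60,12,54]
#14 0x74→b14/s6 VC-HIT; vc=[62,60,12,54]
#15 0xb3→b22/s6 MISS; vc=[60,12,54,14]
#16 0x73→b14/s6 VC-HIT; vc=[60,12,54,22]

MISSES = 8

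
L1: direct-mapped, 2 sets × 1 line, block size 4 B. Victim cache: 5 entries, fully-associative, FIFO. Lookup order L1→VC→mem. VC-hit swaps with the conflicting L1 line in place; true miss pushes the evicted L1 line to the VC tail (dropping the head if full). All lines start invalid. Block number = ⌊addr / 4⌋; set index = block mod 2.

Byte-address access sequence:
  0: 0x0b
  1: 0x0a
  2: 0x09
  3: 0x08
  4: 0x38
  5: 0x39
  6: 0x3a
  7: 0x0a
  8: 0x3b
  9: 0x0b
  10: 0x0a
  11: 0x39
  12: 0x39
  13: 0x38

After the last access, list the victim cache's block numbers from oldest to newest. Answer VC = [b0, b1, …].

VC = [2]

0: 0xb (blk 2, set 0) → MISS  vc=[]
1: 0xa (blk 2, set 0) → L1-HIT  vc=[]
2: 0x9 (blk 2, set 0) → L1-HIT  vc=[]
3: 0x8 (blk 2, set 0) → L1-HIT  vc=[]
4: 0x38 (blk 14, set 0) → MISS  vc=[2]
5: 0x39 (blk 14, set 0) → L1-HIT  vc=[2]
6: 0x3a (blk 14, set 0) → L1-HIT  vc=[2]
7: 0xa (blk 2, set 0) → VC-HIT  vc=[14]
8: 0x3b (blk 14, set 0) → VC-HIT  vc=[2]
9: 0xb (blk 2, set 0) → VC-HIT  vc=[14]
10: 0xa (blk 2, set 0) → L1-HIT  vc=[14]
11: 0x39 (blk 14, set 0) → VC-HIT  vc=[2]
12: 0x39 (blk 14, set 0) → L1-HIT  vc=[2]
13: 0x38 (blk 14, set 0) → L1-HIT  vc=[2]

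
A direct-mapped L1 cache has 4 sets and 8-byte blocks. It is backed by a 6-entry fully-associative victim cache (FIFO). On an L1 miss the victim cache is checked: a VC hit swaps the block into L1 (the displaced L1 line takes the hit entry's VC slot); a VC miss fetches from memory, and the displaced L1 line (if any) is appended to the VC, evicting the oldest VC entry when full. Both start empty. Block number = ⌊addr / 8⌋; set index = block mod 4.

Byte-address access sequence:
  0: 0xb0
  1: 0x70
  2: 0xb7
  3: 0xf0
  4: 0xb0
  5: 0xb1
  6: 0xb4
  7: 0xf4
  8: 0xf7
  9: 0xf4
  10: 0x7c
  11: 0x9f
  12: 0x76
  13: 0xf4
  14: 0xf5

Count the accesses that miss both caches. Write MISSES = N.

MISSES = 5

#0 0xb0→b22/s2 MISS; vc=[]
#1 0x70→b14/s2 MISS; vc=[22]
#2 0xb7→b22/s2 VC-HIT; vc=[14]
#3 0xf0→b30/s2 MISS; vc=[14,22]
#4 0xb0→b22/s2 VC-HIT; vc=[14,30]
#5 0xb1→b22/s2 L1-HIT; vc=[14,30]
#6 0xb4→b22/s2 L1-HIT; vc=[14,30]
#7 0xf4→b30/s2 VC-HIT; vc=[14,22]
#8 0xf7→b30/s2 L1-HIT; vc=[14,22]
#9 0xf4→b30/s2 L1-HIT; vc=[14,22]
#10 0x7c→b15/s3 MISS; vc=[14,22]
#11 0x9f→b19/s3 MISS; vc=[14,22,15]
#12 0x76→b14/s2 VC-HIT; vc=[30,22,15]
#13 0xf4→b30/s2 VC-HIT; vc=[14,22,15]
#14 0xf5→b30/s2 L1-HIT; vc=[14,22,15]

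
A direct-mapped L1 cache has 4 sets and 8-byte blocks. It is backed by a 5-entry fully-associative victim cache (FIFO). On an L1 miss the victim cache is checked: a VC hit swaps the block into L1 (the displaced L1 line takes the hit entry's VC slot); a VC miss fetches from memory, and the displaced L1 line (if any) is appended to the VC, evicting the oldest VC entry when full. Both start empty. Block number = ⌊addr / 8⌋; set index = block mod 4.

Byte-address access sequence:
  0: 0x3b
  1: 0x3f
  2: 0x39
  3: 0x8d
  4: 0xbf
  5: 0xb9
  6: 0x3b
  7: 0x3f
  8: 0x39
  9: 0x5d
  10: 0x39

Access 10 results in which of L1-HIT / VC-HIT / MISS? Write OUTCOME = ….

#0 0x3b→b7/s3 MISS; vc=[]
#1 0x3f→b7/s3 L1-HIT; vc=[]
#2 0x39→b7/s3 L1-HIT; vc=[]
#3 0x8d→b17/s1 MISS; vc=[]
#4 0xbf→b23/s3 MISS; vc=[7]
#5 0xb9→b23/s3 L1-HIT; vc=[7]
#6 0x3b→b7/s3 VC-HIT; vc=[23]
#7 0x3f→b7/s3 L1-HIT; vc=[23]
#8 0x39→b7/s3 L1-HIT; vc=[23]
#9 0x5d→b11/s3 MISS; vc=[23,7]
#10 0x39→b7/s3 VC-HIT; vc=[23,11]

OUTCOME = VC-HIT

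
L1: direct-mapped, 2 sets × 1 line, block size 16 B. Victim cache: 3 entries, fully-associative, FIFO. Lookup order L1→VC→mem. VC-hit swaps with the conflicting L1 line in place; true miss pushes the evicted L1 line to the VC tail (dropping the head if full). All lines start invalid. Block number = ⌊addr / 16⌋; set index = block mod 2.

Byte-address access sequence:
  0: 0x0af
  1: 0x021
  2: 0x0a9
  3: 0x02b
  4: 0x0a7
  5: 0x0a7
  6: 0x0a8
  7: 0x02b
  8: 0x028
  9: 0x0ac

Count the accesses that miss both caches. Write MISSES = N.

#0 0xaf→b10/s0 MISS; vc=[]
#1 0x21→b2/s0 MISS; vc=[10]
#2 0xa9→b10/s0 VC-HIT; vc=[2]
#3 0x2b→b2/s0 VC-HIT; vc=[10]
#4 0xa7→b10/s0 VC-HIT; vc=[2]
#5 0xa7→b10/s0 L1-HIT; vc=[2]
#6 0xa8→b10/s0 L1-HIT; vc=[2]
#7 0x2b→b2/s0 VC-HIT; vc=[10]
#8 0x28→b2/s0 L1-HIT; vc=[10]
#9 0xac→b10/s0 VC-HIT; vc=[2]

MISSES = 2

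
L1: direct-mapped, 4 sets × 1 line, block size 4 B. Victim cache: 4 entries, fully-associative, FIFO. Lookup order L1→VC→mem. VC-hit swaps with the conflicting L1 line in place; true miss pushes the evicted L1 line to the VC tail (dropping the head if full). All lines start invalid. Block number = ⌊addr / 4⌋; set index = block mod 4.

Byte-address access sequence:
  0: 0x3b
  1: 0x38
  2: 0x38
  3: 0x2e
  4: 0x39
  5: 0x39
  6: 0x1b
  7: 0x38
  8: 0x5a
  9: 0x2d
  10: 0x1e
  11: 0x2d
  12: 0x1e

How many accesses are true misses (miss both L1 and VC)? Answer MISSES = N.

0: 0x3b (blk 14, set 2) → MISS  vc=[]
1: 0x38 (blk 14, set 2) → L1-HIT  vc=[]
2: 0x38 (blk 14, set 2) → L1-HIT  vc=[]
3: 0x2e (blk 11, set 3) → MISS  vc=[]
4: 0x39 (blk 14, set 2) → L1-HIT  vc=[]
5: 0x39 (blk 14, set 2) → L1-HIT  vc=[]
6: 0x1b (blk 6, set 2) → MISS  vc=[14]
7: 0x38 (blk 14, set 2) → VC-HIT  vc=[6]
8: 0x5a (blk 22, set 2) → MISS  vc=[6, 14]
9: 0x2d (blk 11, set 3) → L1-HIT  vc=[6, 14]
10: 0x1e (blk 7, set 3) → MISS  vc=[6, 14, 11]
11: 0x2d (blk 11, set 3) → VC-HIT  vc=[6, 14, 7]
12: 0x1e (blk 7, set 3) → VC-HIT  vc=[6, 14, 11]

MISSES = 5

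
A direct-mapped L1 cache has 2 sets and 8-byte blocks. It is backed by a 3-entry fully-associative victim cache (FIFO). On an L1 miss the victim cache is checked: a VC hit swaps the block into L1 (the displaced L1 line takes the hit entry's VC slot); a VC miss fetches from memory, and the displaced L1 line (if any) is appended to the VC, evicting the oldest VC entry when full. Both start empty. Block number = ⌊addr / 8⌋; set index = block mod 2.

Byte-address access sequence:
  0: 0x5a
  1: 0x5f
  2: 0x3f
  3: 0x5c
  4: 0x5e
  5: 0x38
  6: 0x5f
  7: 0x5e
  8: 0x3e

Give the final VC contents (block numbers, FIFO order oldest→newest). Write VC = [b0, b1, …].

#0 0x5a→b11/s1 MISS; vc=[]
#1 0x5f→b11/s1 L1-HIT; vc=[]
#2 0x3f→b7/s1 MISS; vc=[11]
#3 0x5c→b11/s1 VC-HIT; vc=[7]
#4 0x5e→b11/s1 L1-HIT; vc=[7]
#5 0x38→b7/s1 VC-HIT; vc=[11]
#6 0x5f→b11/s1 VC-HIT; vc=[7]
#7 0x5e→b11/s1 L1-HIT; vc=[7]
#8 0x3e→b7/s1 VC-HIT; vc=[11]

VC = [11]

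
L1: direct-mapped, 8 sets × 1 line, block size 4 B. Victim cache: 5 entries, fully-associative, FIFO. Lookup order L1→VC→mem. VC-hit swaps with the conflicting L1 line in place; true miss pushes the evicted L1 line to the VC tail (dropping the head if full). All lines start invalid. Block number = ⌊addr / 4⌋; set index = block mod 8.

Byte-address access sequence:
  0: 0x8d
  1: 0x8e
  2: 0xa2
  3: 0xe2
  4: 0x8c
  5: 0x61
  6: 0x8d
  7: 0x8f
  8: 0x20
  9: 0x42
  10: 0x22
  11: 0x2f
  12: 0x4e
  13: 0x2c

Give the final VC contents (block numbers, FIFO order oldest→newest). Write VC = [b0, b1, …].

#0 0x8d→b35/s3 MISS; vc=[]
#1 0x8e→b35/s3 L1-HIT; vc=[]
#2 0xa2→b40/s0 MISS; vc=[]
#3 0xe2→b56/s0 MISS; vc=[40]
#4 0x8c→b35/s3 L1-HIT; vc=[40]
#5 0x61→b24/s0 MISS; vc=[40,56]
#6 0x8d→b35/s3 L1-HIT; vc=[40,56]
#7 0x8f→b35/s3 L1-HIT; vc=[40,56]
#8 0x20→b8/s0 MISS; vc=[40,56,24]
#9 0x42→b16/s0 MISS; vc=[40,56,24,8]
#10 0x22→b8/s0 VC-HIT; vc=[40,56,24,16]
#11 0x2f→b11/s3 MISS; vc=[40,56,24,16,35]
#12 0x4e→b19/s3 MISS; vc=[56,24,16,35,11]
#13 0x2c→b11/s3 VC-HIT; vc=[56,24,16,35,19]

VC = [56, 24, 16, 35, 19]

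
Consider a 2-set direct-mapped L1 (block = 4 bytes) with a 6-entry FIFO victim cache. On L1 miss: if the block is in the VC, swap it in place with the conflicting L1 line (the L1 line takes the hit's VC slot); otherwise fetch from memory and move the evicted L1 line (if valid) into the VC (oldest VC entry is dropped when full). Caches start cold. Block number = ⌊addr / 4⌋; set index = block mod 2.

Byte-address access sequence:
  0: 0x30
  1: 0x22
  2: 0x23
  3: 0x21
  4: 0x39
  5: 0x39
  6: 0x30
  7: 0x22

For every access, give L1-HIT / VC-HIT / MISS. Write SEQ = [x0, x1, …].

  [0] addr=0x30 blk=12 s=0: MISS | VC []
  [1] addr=0x22 blk=8 s=0: MISS | VC [12]
  [2] addr=0x23 blk=8 s=0: L1-HIT | VC [12]
  [3] addr=0x21 blk=8 s=0: L1-HIT | VC [12]
  [4] addr=0x39 blk=14 s=0: MISS | VC [12, 8]
  [5] addr=0x39 blk=14 s=0: L1-HIT | VC [12, 8]
  [6] addr=0x30 blk=12 s=0: VC-HIT | VC [14, 8]
  [7] addr=0x22 blk=8 s=0: VC-HIT | VC [14, 12]

SEQ = [MISS, MISS, L1-HIT, L1-HIT, MISS, L1-HIT, VC-HIT, VC-HIT]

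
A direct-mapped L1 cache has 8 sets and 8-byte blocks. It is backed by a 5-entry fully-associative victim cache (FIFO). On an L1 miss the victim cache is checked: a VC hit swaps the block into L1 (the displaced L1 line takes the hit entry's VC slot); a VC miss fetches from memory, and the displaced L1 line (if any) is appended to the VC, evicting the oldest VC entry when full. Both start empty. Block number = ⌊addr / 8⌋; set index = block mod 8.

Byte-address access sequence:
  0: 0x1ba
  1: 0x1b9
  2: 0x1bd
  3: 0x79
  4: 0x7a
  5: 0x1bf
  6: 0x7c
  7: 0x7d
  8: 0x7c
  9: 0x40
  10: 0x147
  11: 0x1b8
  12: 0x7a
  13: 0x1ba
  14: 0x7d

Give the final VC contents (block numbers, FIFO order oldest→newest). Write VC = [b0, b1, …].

#0 0x1ba→b55/s7 MISS; vc=[]
#1 0x1b9→b55/s7 L1-HIT; vc=[]
#2 0x1bd→b55/s7 L1-HIT; vc=[]
#3 0x79→b15/s7 MISS; vc=[55]
#4 0x7a→b15/s7 L1-HIT; vc=[55]
#5 0x1bf→b55/s7 VC-HIT; vc=[15]
#6 0x7c→b15/s7 VC-HIT; vc=[55]
#7 0x7d→b15/s7 L1-HIT; vc=[55]
#8 0x7c→b15/s7 L1-HIT; vc=[55]
#9 0x40→b8/s0 MISS; vc=[55]
#10 0x147→b40/s0 MISS; vc=[55,8]
#11 0x1b8→b55/s7 VC-HIT; vc=[15,8]
#12 0x7a→b15/s7 VC-HIT; vc=[55,8]
#13 0x1ba→b55/s7 VC-HIT; vc=[15,8]
#14 0x7d→b15/s7 VC-HIT; vc=[55,8]

VC = [55, 8]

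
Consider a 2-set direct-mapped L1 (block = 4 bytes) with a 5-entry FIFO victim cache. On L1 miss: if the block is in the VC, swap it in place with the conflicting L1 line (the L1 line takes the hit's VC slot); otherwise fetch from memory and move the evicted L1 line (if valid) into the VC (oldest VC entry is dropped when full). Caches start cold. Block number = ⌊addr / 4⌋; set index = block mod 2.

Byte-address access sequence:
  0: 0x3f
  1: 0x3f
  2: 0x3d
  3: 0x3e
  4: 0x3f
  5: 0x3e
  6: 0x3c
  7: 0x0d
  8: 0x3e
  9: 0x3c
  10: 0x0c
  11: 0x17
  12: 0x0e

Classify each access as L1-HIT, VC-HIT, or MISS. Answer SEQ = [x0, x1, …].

#0 0x3f→b15/s1 MISS; vc=[]
#1 0x3f→b15/s1 L1-HIT; vc=[]
#2 0x3d→b15/s1 L1-HIT; vc=[]
#3 0x3e→b15/s1 L1-HIT; vc=[]
#4 0x3f→b15/s1 L1-HIT; vc=[]
#5 0x3e→b15/s1 L1-HIT; vc=[]
#6 0x3c→b15/s1 L1-HIT; vc=[]
#7 0xd→b3/s1 MISS; vc=[15]
#8 0x3e→b15/s1 VC-HIT; vc=[3]
#9 0x3c→b15/s1 L1-HIT; vc=[3]
#10 0xc→b3/s1 VC-HIT; vc=[15]
#11 0x17→b5/s1 MISS; vc=[15,3]
#12 0xe→b3/s1 VC-HIT; vc=[15,5]

SEQ = [MISS, L1-HIT, L1-HIT, L1-HIT, L1-HIT, L1-HIT, L1-HIT, MISS, VC-HIT, L1-HIT, VC-HIT, MISS, VC-HIT]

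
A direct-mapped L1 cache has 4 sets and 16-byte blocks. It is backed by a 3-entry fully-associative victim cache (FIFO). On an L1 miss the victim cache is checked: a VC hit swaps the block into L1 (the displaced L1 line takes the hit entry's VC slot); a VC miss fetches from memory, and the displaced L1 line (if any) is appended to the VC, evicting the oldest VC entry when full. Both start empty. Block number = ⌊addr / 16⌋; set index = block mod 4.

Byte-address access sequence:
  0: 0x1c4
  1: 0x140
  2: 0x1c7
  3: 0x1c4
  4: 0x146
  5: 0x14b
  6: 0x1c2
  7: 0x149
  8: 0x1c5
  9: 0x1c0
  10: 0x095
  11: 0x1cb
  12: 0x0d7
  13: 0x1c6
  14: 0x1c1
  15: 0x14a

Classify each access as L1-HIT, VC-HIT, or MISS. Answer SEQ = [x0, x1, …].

SEQ = [MISS, MISS, VC-HIT, L1-HIT, VC-HIT, L1-HIT, VC-HIT, VC-HIT, VC-HIT, L1-HIT, MISS, L1-HIT, MISS, L1-HIT, L1-HIT, VC-HIT]

  [0] addr=0x1c4 blk=28 s=0: MISS | VC []
  [1] addr=0x140 blk=20 s=0: MISS | VC [28]
  [2] addr=0x1c7 blk=28 s=0: VC-HIT | VC [20]
  [3] addr=0x1c4 blk=28 s=0: L1-HIT | VC [20]
  [4] addr=0x146 blk=20 s=0: VC-HIT | VC [28]
  [5] addr=0x14b blk=20 s=0: L1-HIT | VC [28]
  [6] addr=0x1c2 blk=28 s=0: VC-HIT | VC [20]
  [7] addr=0x149 blk=20 s=0: VC-HIT | VC [28]
  [8] addr=0x1c5 blk=28 s=0: VC-HIT | VC [20]
  [9] addr=0x1c0 blk=28 s=0: L1-HIT | VC [20]
  [10] addr=0x95 blk=9 s=1: MISS | VC [20]
  [11] addr=0x1cb blk=28 s=0: L1-HIT | VC [20]
  [12] addr=0xd7 blk=13 s=1: MISS | VC [20, 9]
  [13] addr=0x1c6 blk=28 s=0: L1-HIT | VC [20, 9]
  [14] addr=0x1c1 blk=28 s=0: L1-HIT | VC [20, 9]
  [15] addr=0x14a blk=20 s=0: VC-HIT | VC [28, 9]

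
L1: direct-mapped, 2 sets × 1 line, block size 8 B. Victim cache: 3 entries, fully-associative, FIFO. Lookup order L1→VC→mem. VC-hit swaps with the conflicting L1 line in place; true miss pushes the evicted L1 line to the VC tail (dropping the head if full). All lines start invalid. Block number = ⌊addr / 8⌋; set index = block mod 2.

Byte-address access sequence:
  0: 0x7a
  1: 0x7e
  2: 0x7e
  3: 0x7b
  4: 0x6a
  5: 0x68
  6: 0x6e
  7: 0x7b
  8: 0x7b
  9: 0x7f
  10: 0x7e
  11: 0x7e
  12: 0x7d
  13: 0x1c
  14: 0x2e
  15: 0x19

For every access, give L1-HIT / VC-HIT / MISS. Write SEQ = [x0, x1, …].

0: 0x7a (blk 15, set 1) → MISS  vc=[]
1: 0x7e (blk 15, set 1) → L1-HIT  vc=[]
2: 0x7e (blk 15, set 1) → L1-HIT  vc=[]
3: 0x7b (blk 15, set 1) → L1-HIT  vc=[]
4: 0x6a (blk 13, set 1) → MISS  vc=[15]
5: 0x68 (blk 13, set 1) → L1-HIT  vc=[15]
6: 0x6e (blk 13, set 1) → L1-HIT  vc=[15]
7: 0x7b (blk 15, set 1) → VC-HIT  vc=[13]
8: 0x7b (blk 15, set 1) → L1-HIT  vc=[13]
9: 0x7f (blk 15, set 1) → L1-HIT  vc=[13]
10: 0x7e (blk 15, set 1) → L1-HIT  vc=[13]
11: 0x7e (blk 15, set 1) → L1-HIT  vc=[13]
12: 0x7d (blk 15, set 1) → L1-HIT  vc=[13]
13: 0x1c (blk 3, set 1) → MISS  vc=[13, 15]
14: 0x2e (blk 5, set 1) → MISS  vc=[13, 15, 3]
15: 0x19 (blk 3, set 1) → VC-HIT  vc=[13, 15, 5]

SEQ = [MISS, L1-HIT, L1-HIT, L1-HIT, MISS, L1-HIT, L1-HIT, VC-HIT, L1-HIT, L1-HIT, L1-HIT, L1-HIT, L1-HIT, MISS, MISS, VC-HIT]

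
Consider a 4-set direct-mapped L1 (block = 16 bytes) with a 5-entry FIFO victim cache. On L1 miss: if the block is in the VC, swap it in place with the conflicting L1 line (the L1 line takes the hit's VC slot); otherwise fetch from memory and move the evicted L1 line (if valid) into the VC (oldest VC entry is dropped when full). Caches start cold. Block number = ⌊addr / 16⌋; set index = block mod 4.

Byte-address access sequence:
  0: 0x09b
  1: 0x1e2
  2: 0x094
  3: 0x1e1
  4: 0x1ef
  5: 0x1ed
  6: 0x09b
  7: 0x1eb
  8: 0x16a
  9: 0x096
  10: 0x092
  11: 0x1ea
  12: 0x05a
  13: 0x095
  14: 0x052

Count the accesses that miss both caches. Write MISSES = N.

MISSES = 4

#0 0x9b→b9/s1 MISS; vc=[]
#1 0x1e2→b30/s2 MISS; vc=[]
#2 0x94→b9/s1 L1-HIT; vc=[]
#3 0x1e1→b30/s2 L1-HIT; vc=[]
#4 0x1ef→b30/s2 L1-HIT; vc=[]
#5 0x1ed→b30/s2 L1-HIT; vc=[]
#6 0x9b→b9/s1 L1-HIT; vc=[]
#7 0x1eb→b30/s2 L1-HIT; vc=[]
#8 0x16a→b22/s2 MISS; vc=[30]
#9 0x96→b9/s1 L1-HIT; vc=[30]
#10 0x92→b9/s1 L1-HIT; vc=[30]
#11 0x1ea→b30/s2 VC-HIT; vc=[22]
#12 0x5a→b5/s1 MISS; vc=[22,9]
#13 0x95→b9/s1 VC-HIT; vc=[22,5]
#14 0x52→b5/s1 VC-HIT; vc=[22,9]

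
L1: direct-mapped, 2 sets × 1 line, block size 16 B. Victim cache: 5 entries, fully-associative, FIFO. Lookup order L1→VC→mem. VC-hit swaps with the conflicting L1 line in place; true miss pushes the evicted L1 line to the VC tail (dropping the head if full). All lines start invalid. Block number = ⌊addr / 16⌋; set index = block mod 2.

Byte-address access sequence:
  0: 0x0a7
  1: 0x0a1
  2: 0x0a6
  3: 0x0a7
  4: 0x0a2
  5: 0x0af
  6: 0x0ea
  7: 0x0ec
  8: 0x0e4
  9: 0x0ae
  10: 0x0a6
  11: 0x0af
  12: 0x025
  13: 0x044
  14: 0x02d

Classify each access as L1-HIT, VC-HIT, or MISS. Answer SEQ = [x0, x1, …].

0: 0xa7 (blk 10, set 0) → MISS  vc=[]
1: 0xa1 (blk 10, set 0) → L1-HIT  vc=[]
2: 0xa6 (blk 10, set 0) → L1-HIT  vc=[]
3: 0xa7 (blk 10, set 0) → L1-HIT  vc=[]
4: 0xa2 (blk 10, set 0) → L1-HIT  vc=[]
5: 0xaf (blk 10, set 0) → L1-HIT  vc=[]
6: 0xea (blk 14, set 0) → MISS  vc=[10]
7: 0xec (blk 14, set 0) → L1-HIT  vc=[10]
8: 0xe4 (blk 14, set 0) → L1-HIT  vc=[10]
9: 0xae (blk 10, set 0) → VC-HIT  vc=[14]
10: 0xa6 (blk 10, set 0) → L1-HIT  vc=[14]
11: 0xaf (blk 10, set 0) → L1-HIT  vc=[14]
12: 0x25 (blk 2, set 0) → MISS  vc=[14, 10]
13: 0x44 (blk 4, set 0) → MISS  vc=[14, 10, 2]
14: 0x2d (blk 2, set 0) → VC-HIT  vc=[14, 10, 4]

SEQ = [MISS, L1-HIT, L1-HIT, L1-HIT, L1-HIT, L1-HIT, MISS, L1-HIT, L1-HIT, VC-HIT, L1-HIT, L1-HIT, MISS, MISS, VC-HIT]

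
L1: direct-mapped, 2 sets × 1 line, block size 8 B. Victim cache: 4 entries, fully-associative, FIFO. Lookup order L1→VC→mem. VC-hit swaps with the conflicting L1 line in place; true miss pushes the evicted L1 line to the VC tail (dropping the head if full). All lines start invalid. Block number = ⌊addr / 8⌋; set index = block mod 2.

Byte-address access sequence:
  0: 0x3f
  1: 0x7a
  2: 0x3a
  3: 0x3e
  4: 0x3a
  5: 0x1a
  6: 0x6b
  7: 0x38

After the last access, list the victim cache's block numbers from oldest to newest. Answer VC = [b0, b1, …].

VC = [15, 13, 3]

  [0] addr=0x3f blk=7 s=1: MISS | VC []
  [1] addr=0x7a blk=15 s=1: MISS | VC [7]
  [2] addr=0x3a blk=7 s=1: VC-HIT | VC [15]
  [3] addr=0x3e blk=7 s=1: L1-HIT | VC [15]
  [4] addr=0x3a blk=7 s=1: L1-HIT | VC [15]
  [5] addr=0x1a blk=3 s=1: MISS | VC [15, 7]
  [6] addr=0x6b blk=13 s=1: MISS | VC [15, 7, 3]
  [7] addr=0x38 blk=7 s=1: VC-HIT | VC [15, 13, 3]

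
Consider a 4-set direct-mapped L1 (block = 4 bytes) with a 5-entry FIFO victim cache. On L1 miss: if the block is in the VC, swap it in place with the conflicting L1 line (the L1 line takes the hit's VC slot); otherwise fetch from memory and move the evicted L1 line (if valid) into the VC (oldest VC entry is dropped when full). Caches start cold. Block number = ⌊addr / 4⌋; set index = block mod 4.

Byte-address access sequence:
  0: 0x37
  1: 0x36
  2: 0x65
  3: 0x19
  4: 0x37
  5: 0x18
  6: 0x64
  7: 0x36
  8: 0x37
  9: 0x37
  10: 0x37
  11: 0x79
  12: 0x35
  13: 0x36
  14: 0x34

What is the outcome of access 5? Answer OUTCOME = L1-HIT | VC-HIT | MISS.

OUTCOME = L1-HIT

0: 0x37 (blk 13, set 1) → MISS  vc=[]
1: 0x36 (blk 13, set 1) → L1-HIT  vc=[]
2: 0x65 (blk 25, set 1) → MISS  vc=[13]
3: 0x19 (blk 6, set 2) → MISS  vc=[13]
4: 0x37 (blk 13, set 1) → VC-HIT  vc=[25]
5: 0x18 (blk 6, set 2) → L1-HIT  vc=[25]
6: 0x64 (blk 25, set 1) → VC-HIT  vc=[13]
7: 0x36 (blk 13, set 1) → VC-HIT  vc=[25]
8: 0x37 (blk 13, set 1) → L1-HIT  vc=[25]
9: 0x37 (blk 13, set 1) → L1-HIT  vc=[25]
10: 0x37 (blk 13, set 1) → L1-HIT  vc=[25]
11: 0x79 (blk 30, set 2) → MISS  vc=[25, 6]
12: 0x35 (blk 13, set 1) → L1-HIT  vc=[25, 6]
13: 0x36 (blk 13, set 1) → L1-HIT  vc=[25, 6]
14: 0x34 (blk 13, set 1) → L1-HIT  vc=[25, 6]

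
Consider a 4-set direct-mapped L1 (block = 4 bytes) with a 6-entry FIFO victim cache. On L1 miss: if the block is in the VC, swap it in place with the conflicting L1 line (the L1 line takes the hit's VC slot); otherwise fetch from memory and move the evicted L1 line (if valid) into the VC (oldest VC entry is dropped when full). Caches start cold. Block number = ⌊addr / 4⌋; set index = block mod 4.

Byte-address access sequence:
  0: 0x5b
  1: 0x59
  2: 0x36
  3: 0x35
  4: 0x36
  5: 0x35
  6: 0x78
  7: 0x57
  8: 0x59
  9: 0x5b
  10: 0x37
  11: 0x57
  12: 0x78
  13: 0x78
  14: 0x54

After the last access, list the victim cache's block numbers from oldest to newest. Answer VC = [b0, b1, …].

VC = [22, 13]

0: 0x5b (blk 22, set 2) → MISS  vc=[]
1: 0x59 (blk 22, set 2) → L1-HIT  vc=[]
2: 0x36 (blk 13, set 1) → MISS  vc=[]
3: 0x35 (blk 13, set 1) → L1-HIT  vc=[]
4: 0x36 (blk 13, set 1) → L1-HIT  vc=[]
5: 0x35 (blk 13, set 1) → L1-HIT  vc=[]
6: 0x78 (blk 30, set 2) → MISS  vc=[22]
7: 0x57 (blk 21, set 1) → MISS  vc=[22, 13]
8: 0x59 (blk 22, set 2) → VC-HIT  vc=[30, 13]
9: 0x5b (blk 22, set 2) → L1-HIT  vc=[30, 13]
10: 0x37 (blk 13, set 1) → VC-HIT  vc=[30, 21]
11: 0x57 (blk 21, set 1) → VC-HIT  vc=[30, 13]
12: 0x78 (blk 30, set 2) → VC-HIT  vc=[22, 13]
13: 0x78 (blk 30, set 2) → L1-HIT  vc=[22, 13]
14: 0x54 (blk 21, set 1) → L1-HIT  vc=[22, 13]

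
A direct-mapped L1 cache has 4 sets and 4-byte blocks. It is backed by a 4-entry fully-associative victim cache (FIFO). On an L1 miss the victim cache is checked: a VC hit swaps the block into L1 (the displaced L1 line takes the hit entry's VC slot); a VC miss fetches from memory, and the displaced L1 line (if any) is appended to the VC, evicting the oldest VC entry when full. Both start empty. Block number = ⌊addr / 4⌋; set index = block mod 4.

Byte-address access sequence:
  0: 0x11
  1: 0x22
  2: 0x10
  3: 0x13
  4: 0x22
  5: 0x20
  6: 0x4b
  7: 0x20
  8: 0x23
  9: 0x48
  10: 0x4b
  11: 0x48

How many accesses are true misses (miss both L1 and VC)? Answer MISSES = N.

MISSES = 3

  [0] addr=0x11 blk=4 s=0: MISS | VC []
  [1] addr=0x22 blk=8 s=0: MISS | VC [4]
  [2] addr=0x10 blk=4 s=0: VC-HIT | VC [8]
  [3] addr=0x13 blk=4 s=0: L1-HIT | VC [8]
  [4] addr=0x22 blk=8 s=0: VC-HIT | VC [4]
  [5] addr=0x20 blk=8 s=0: L1-HIT | VC [4]
  [6] addr=0x4b blk=18 s=2: MISS | VC [4]
  [7] addr=0x20 blk=8 s=0: L1-HIT | VC [4]
  [8] addr=0x23 blk=8 s=0: L1-HIT | VC [4]
  [9] addr=0x48 blk=18 s=2: L1-HIT | VC [4]
  [10] addr=0x4b blk=18 s=2: L1-HIT | VC [4]
  [11] addr=0x48 blk=18 s=2: L1-HIT | VC [4]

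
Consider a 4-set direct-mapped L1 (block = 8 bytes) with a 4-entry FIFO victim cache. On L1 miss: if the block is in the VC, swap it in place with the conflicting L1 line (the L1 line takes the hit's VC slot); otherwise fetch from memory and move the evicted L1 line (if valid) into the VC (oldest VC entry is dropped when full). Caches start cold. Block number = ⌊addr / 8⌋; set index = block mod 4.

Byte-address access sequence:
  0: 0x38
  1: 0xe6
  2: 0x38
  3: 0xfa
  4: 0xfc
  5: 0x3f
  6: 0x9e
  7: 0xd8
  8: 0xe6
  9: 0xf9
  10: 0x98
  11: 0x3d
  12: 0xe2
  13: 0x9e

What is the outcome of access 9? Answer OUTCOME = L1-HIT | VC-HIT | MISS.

0: 0x38 (blk 7, set 3) → MISS  vc=[]
1: 0xe6 (blk 28, set 0) → MISS  vc=[]
2: 0x38 (blk 7, set 3) → L1-HIT  vc=[]
3: 0xfa (blk 31, set 3) → MISS  vc=[7]
4: 0xfc (blk 31, set 3) → L1-HIT  vc=[7]
5: 0x3f (blk 7, set 3) → VC-HIT  vc=[31]
6: 0x9e (blk 19, set 3) → MISS  vc=[31, 7]
7: 0xd8 (blk 27, set 3) → MISS  vc=[31, 7, 19]
8: 0xe6 (blk 28, set 0) → L1-HIT  vc=[31, 7, 19]
9: 0xf9 (blk 31, set 3) → VC-HIT  vc=[27, 7, 19]
10: 0x98 (blk 19, set 3) → VC-HIT  vc=[27, 7, 31]
11: 0x3d (blk 7, set 3) → VC-HIT  vc=[27, 19, 31]
12: 0xe2 (blk 28, set 0) → L1-HIT  vc=[27, 19, 31]
13: 0x9e (blk 19, set 3) → VC-HIT  vc=[27, 7, 31]

OUTCOME = VC-HIT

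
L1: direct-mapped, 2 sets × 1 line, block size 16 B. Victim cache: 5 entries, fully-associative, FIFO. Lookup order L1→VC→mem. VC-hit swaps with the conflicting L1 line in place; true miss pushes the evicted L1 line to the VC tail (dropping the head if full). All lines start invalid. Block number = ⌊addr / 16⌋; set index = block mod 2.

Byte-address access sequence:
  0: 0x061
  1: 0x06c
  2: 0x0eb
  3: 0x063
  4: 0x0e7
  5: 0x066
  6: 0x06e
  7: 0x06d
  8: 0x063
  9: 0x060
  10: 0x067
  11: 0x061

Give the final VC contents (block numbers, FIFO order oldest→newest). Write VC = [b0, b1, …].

0: 0x61 (blk 6, set 0) → MISS  vc=[]
1: 0x6c (blk 6, set 0) → L1-HIT  vc=[]
2: 0xeb (blk 14, set 0) → MISS  vc=[6]
3: 0x63 (blk 6, set 0) → VC-HIT  vc=[14]
4: 0xe7 (blk 14, set 0) → VC-HIT  vc=[6]
5: 0x66 (blk 6, set 0) → VC-HIT  vc=[14]
6: 0x6e (blk 6, set 0) → L1-HIT  vc=[14]
7: 0x6d (blk 6, set 0) → L1-HIT  vc=[14]
8: 0x63 (blk 6, set 0) → L1-HIT  vc=[14]
9: 0x60 (blk 6, set 0) → L1-HIT  vc=[14]
10: 0x67 (blk 6, set 0) → L1-HIT  vc=[14]
11: 0x61 (blk 6, set 0) → L1-HIT  vc=[14]

VC = [14]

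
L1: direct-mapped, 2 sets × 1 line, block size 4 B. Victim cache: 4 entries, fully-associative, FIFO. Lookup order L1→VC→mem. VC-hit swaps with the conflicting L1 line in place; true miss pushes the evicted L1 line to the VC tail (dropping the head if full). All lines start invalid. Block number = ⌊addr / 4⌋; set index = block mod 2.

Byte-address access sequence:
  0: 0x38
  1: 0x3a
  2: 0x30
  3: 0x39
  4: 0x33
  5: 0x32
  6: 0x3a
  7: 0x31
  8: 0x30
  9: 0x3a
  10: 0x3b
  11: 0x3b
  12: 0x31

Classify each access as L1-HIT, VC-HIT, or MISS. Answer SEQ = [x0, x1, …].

#0 0x38→b14/s0 MISS; vc=[]
#1 0x3a→b14/s0 L1-HIT; vc=[]
#2 0x30→b12/s0 MISS; vc=[14]
#3 0x39→b14/s0 VC-HIT; vc=[12]
#4 0x33→b12/s0 VC-HIT; vc=[14]
#5 0x32→b12/s0 L1-HIT; vc=[14]
#6 0x3a→b14/s0 VC-HIT; vc=[12]
#7 0x31→b12/s0 VC-HIT; vc=[14]
#8 0x30→b12/s0 L1-HIT; vc=[14]
#9 0x3a→b14/s0 VC-HIT; vc=[12]
#10 0x3b→b14/s0 L1-HIT; vc=[12]
#11 0x3b→b14/s0 L1-HIT; vc=[12]
#12 0x31→b12/s0 VC-HIT; vc=[14]

SEQ = [MISS, L1-HIT, MISS, VC-HIT, VC-HIT, L1-HIT, VC-HIT, VC-HIT, L1-HIT, VC-HIT, L1-HIT, L1-HIT, VC-HIT]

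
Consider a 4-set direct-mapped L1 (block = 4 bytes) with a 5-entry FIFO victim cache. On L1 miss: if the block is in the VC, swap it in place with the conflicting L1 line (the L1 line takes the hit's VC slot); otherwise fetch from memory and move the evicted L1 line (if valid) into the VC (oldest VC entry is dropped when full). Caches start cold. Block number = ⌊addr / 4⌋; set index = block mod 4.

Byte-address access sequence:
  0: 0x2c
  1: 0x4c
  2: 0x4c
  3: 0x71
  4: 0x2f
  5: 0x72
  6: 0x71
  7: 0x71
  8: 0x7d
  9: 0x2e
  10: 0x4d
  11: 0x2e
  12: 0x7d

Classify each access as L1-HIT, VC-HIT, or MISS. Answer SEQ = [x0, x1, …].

SEQ = [MISS, MISS, L1-HIT, MISS, VC-HIT, L1-HIT, L1-HIT, L1-HIT, MISS, VC-HIT, VC-HIT, VC-HIT, VC-HIT]

  [0] addr=0x2c blk=11 s=3: MISS | VC []
  [1] addr=0x4c blk=19 s=3: MISS | VC [11]
  [2] addr=0x4c blk=19 s=3: L1-HIT | VC [11]
  [3] addr=0x71 blk=28 s=0: MISS | VC [11]
  [4] addr=0x2f blk=11 s=3: VC-HIT | VC [19]
  [5] addr=0x72 blk=28 s=0: L1-HIT | VC [19]
  [6] addr=0x71 blk=28 s=0: L1-HIT | VC [19]
  [7] addr=0x71 blk=28 s=0: L1-HIT | VC [19]
  [8] addr=0x7d blk=31 s=3: MISS | VC [19, 11]
  [9] addr=0x2e blk=11 s=3: VC-HIT | VC [19, 31]
  [10] addr=0x4d blk=19 s=3: VC-HIT | VC [11, 31]
  [11] addr=0x2e blk=11 s=3: VC-HIT | VC [19, 31]
  [12] addr=0x7d blk=31 s=3: VC-HIT | VC [19, 11]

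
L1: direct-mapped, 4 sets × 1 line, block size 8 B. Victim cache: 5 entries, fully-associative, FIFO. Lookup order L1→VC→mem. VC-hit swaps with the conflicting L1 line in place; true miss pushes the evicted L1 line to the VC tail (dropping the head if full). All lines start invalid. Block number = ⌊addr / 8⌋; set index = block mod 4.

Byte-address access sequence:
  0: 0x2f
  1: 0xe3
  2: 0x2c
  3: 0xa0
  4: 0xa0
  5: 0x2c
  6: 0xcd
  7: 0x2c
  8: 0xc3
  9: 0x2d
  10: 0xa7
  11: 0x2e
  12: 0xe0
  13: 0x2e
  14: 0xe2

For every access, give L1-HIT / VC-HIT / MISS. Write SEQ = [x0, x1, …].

SEQ = [MISS, MISS, L1-HIT, MISS, L1-HIT, L1-HIT, MISS, VC-HIT, MISS, L1-HIT, VC-HIT, L1-HIT, VC-HIT, L1-HIT, L1-HIT]

0: 0x2f (blk 5, set 1) → MISS  vc=[]
1: 0xe3 (blk 28, set 0) → MISS  vc=[]
2: 0x2c (blk 5, set 1) → L1-HIT  vc=[]
3: 0xa0 (blk 20, set 0) → MISS  vc=[28]
4: 0xa0 (blk 20, set 0) → L1-HIT  vc=[28]
5: 0x2c (blk 5, set 1) → L1-HIT  vc=[28]
6: 0xcd (blk 25, set 1) → MISS  vc=[28, 5]
7: 0x2c (blk 5, set 1) → VC-HIT  vc=[28, 25]
8: 0xc3 (blk 24, set 0) → MISS  vc=[28, 25, 20]
9: 0x2d (blk 5, set 1) → L1-HIT  vc=[28, 25, 20]
10: 0xa7 (blk 20, set 0) → VC-HIT  vc=[28, 25, 24]
11: 0x2e (blk 5, set 1) → L1-HIT  vc=[28, 25, 24]
12: 0xe0 (blk 28, set 0) → VC-HIT  vc=[20, 25, 24]
13: 0x2e (blk 5, set 1) → L1-HIT  vc=[20, 25, 24]
14: 0xe2 (blk 28, set 0) → L1-HIT  vc=[20, 25, 24]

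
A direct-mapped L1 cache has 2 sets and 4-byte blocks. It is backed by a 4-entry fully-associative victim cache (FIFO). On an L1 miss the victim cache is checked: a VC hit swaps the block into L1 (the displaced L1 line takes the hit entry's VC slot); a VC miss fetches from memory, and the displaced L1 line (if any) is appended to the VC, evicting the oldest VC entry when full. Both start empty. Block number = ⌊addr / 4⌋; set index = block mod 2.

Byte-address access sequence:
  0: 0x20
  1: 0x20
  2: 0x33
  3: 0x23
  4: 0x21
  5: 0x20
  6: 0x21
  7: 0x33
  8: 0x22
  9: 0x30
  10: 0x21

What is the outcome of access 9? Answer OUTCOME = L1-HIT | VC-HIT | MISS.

#0 0x20→b8/s0 MISS; vc=[]
#1 0x20→b8/s0 L1-HIT; vc=[]
#2 0x33→b12/s0 MISS; vc=[8]
#3 0x23→b8/s0 VC-HIT; vc=[12]
#4 0x21→b8/s0 L1-HIT; vc=[12]
#5 0x20→b8/s0 L1-HIT; vc=[12]
#6 0x21→b8/s0 L1-HIT; vc=[12]
#7 0x33→b12/s0 VC-HIT; vc=[8]
#8 0x22→b8/s0 VC-HIT; vc=[12]
#9 0x30→b12/s0 VC-HIT; vc=[8]
#10 0x21→b8/s0 VC-HIT; vc=[12]

OUTCOME = VC-HIT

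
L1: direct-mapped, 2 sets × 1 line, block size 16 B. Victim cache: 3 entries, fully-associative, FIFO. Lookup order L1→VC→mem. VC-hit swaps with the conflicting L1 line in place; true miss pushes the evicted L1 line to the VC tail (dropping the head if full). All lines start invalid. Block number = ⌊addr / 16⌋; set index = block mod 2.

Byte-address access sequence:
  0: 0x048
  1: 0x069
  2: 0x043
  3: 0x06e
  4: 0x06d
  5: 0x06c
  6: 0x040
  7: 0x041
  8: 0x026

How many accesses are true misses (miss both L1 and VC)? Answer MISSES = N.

0: 0x48 (blk 4, set 0) → MISS  vc=[]
1: 0x69 (blk 6, set 0) → MISS  vc=[4]
2: 0x43 (blk 4, set 0) → VC-HIT  vc=[6]
3: 0x6e (blk 6, set 0) → VC-HIT  vc=[4]
4: 0x6d (blk 6, set 0) → L1-HIT  vc=[4]
5: 0x6c (blk 6, set 0) → L1-HIT  vc=[4]
6: 0x40 (blk 4, set 0) → VC-HIT  vc=[6]
7: 0x41 (blk 4, set 0) → L1-HIT  vc=[6]
8: 0x26 (blk 2, set 0) → MISS  vc=[6, 4]

MISSES = 3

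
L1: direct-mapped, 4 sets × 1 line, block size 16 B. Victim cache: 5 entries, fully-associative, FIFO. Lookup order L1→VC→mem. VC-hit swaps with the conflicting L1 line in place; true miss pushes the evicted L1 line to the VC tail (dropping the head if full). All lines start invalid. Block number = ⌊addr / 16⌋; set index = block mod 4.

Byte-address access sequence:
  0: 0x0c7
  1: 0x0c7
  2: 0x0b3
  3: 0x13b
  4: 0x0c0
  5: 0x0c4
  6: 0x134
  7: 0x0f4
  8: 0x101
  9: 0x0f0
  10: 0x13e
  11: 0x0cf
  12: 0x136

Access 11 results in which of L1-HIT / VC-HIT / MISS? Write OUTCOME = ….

OUTCOME = VC-HIT

0: 0xc7 (blk 12, set 0) → MISS  vc=[]
1: 0xc7 (blk 12, set 0) → L1-HIT  vc=[]
2: 0xb3 (blk 11, set 3) → MISS  vc=[]
3: 0x13b (blk 19, set 3) → MISS  vc=[11]
4: 0xc0 (blk 12, set 0) → L1-HIT  vc=[11]
5: 0xc4 (blk 12, set 0) → L1-HIT  vc=[11]
6: 0x134 (blk 19, set 3) → L1-HIT  vc=[11]
7: 0xf4 (blk 15, set 3) → MISS  vc=[11, 19]
8: 0x101 (blk 16, set 0) → MISS  vc=[11, 19, 12]
9: 0xf0 (blk 15, set 3) → L1-HIT  vc=[11, 19, 12]
10: 0x13e (blk 19, set 3) → VC-HIT  vc=[11, 15, 12]
11: 0xcf (blk 12, set 0) → VC-HIT  vc=[11, 15, 16]
12: 0x136 (blk 19, set 3) → L1-HIT  vc=[11, 15, 16]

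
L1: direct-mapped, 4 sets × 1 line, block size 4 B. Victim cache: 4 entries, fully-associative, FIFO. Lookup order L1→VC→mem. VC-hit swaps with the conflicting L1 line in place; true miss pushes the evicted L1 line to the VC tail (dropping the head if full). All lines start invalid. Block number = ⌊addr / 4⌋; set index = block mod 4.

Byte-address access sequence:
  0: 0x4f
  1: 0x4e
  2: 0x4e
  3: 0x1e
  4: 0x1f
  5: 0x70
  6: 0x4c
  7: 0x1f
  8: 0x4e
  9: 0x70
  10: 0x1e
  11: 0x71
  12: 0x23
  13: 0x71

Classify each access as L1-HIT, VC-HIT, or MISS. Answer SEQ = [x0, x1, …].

  [0] addr=0x4f blk=19 s=3: MISS | VC []
  [1] addr=0x4e blk=19 s=3: L1-HIT | VC []
  [2] addr=0x4e blk=19 s=3: L1-HIT | VC []
  [3] addr=0x1e blk=7 s=3: MISS | VC [19]
  [4] addr=0x1f blk=7 s=3: L1-HIT | VC [19]
  [5] addr=0x70 blk=28 s=0: MISS | VC [19]
  [6] addr=0x4c blk=19 s=3: VC-HIT | VC [7]
  [7] addr=0x1f blk=7 s=3: VC-HIT | VC [19]
  [8] addr=0x4e blk=19 s=3: VC-HIT | VC [7]
  [9] addr=0x70 blk=28 s=0: L1-HIT | VC [7]
  [10] addr=0x1e blk=7 s=3: VC-HIT | VC [19]
  [11] addr=0x71 blk=28 s=0: L1-HIT | VC [19]
  [12] addr=0x23 blk=8 s=0: MISS | VC [19, 28]
  [13] addr=0x71 blk=28 s=0: VC-HIT | VC [19, 8]

SEQ = [MISS, L1-HIT, L1-HIT, MISS, L1-HIT, MISS, VC-HIT, VC-HIT, VC-HIT, L1-HIT, VC-HIT, L1-HIT, MISS, VC-HIT]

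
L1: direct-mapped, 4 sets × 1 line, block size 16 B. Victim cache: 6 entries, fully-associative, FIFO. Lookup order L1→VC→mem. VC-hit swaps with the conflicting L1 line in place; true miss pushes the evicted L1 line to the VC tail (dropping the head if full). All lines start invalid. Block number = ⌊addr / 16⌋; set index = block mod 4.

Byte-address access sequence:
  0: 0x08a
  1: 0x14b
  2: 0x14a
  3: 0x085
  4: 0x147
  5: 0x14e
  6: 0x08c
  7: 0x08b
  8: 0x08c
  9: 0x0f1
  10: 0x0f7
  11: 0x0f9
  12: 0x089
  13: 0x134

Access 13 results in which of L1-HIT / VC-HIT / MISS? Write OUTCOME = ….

#0 0x8a→b8/s0 MISS; vc=[]
#1 0x14b→b20/s0 MISS; vc=[8]
#2 0x14a→b20/s0 L1-HIT; vc=[8]
#3 0x85→b8/s0 VC-HIT; vc=[20]
#4 0x147→b20/s0 VC-HIT; vc=[8]
#5 0x14e→b20/s0 L1-HIT; vc=[8]
#6 0x8c→b8/s0 VC-HIT; vc=[20]
#7 0x8b→b8/s0 L1-HIT; vc=[20]
#8 0x8c→b8/s0 L1-HIT; vc=[20]
#9 0xf1→b15/s3 MISS; vc=[20]
#10 0xf7→b15/s3 L1-HIT; vc=[20]
#11 0xf9→b15/s3 L1-HIT; vc=[20]
#12 0x89→b8/s0 L1-HIT; vc=[20]
#13 0x134→b19/s3 MISS; vc=[20,15]

OUTCOME = MISS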